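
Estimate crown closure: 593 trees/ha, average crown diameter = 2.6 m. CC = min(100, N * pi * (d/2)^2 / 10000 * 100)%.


(d/2)^2 = (2.6/2)^2 = 1.3^2 = 1.69
Crown area = 3.141593 * 1.69 = 5.30929 m^2
N * area / 10000 * 100 = 593 * 5.30929 / 10000 * 100 = 31.4841
CC = min(100, 31.4841) = 31.4841 ≈ 31.5%

31.5%


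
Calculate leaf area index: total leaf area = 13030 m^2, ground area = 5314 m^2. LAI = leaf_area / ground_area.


LAI = 13030 / 5314 = 2.4520 ≈ 2.45

2.45


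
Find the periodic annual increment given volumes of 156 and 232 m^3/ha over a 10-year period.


PAI = (V2 - V1) / period = (232 - 156) / 10 = 76 / 10 = 7.60 m^3/ha/yr

7.60 m^3/ha/yr


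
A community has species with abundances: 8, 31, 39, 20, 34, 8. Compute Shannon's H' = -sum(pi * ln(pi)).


Total N = 8 + 31 + 39 + 20 + 34 + 8 = 140
Per-species terms:
  p = 8/140 = 0.057143; ln(p) = -2.862198; p*ln(p) = 0.057143 * (-2.862198) = -0.163555
  p = 31/140 = 0.221429; ln(p) = -1.507653; p*ln(p) = 0.221429 * (-1.507653) = -0.333838
  p = 39/140 = 0.278571; ln(p) = -1.278082; p*ln(p) = 0.278571 * (-1.278082) = -0.356037
  p = 20/140 = 0.142857; ln(p) = -1.945911; p*ln(p) = 0.142857 * (-1.945911) = -0.277987
  p = 34/140 = 0.242857; ln(p) = -1.415282; p*ln(p) = 0.242857 * (-1.415282) = -0.343711
  p = 8/140 = 0.057143; ln(p) = -2.862198; p*ln(p) = 0.057143 * (-2.862198) = -0.163555
sum(p*ln(p)) = (-0.163555) + (-0.333838) + (-0.356037) + (-0.277987) + (-0.343711) + (-0.163555) = -1.638683
H' = -(-1.638683) = 1.638683 ≈ 1.6387

1.6387


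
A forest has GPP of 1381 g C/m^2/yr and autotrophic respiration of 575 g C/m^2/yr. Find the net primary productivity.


NPP = GPP - Ra = 1381 - 575 = 806 g C/m^2/yr

806 g C/m^2/yr


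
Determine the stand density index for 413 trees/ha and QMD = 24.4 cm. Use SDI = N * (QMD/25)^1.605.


QMD/25 = 24.4/25 = 0.976
(0.976)^1.605 = exp(1.605 * ln(0.976)) = exp(1.605 * (-0.0242927)) = exp(-0.0389898) = 0.961761
SDI = 413 * 0.961761 = 397.207 ≈ 397

397


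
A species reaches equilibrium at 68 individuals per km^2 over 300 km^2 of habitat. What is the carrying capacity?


K = 68 * 300 = 20400 individuals

20400 individuals


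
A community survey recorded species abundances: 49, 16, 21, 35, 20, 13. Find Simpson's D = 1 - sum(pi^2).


Total N = 49 + 16 + 21 + 35 + 20 + 13 = 154
Per-species terms:
  p = 49/154 = 0.318182; p^2 = 0.318182^2 = 0.101240
  p = 16/154 = 0.103896; p^2 = 0.103896^2 = 0.010794
  p = 21/154 = 0.136364; p^2 = 0.136364^2 = 0.018595
  p = 35/154 = 0.227273; p^2 = 0.227273^2 = 0.051653
  p = 20/154 = 0.129870; p^2 = 0.129870^2 = 0.016866
  p = 13/154 = 0.084416; p^2 = 0.084416^2 = 0.007126
sum(p^2) = 0.101240 + 0.010794 + 0.018595 + 0.051653 + 0.016866 + 0.007126 = 0.206274
D = 1 - 0.206274 = 0.793726 ≈ 0.7937

0.7937


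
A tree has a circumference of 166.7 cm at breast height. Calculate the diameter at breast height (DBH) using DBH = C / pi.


DBH = C / pi = 166.7 / 3.141593 = 53.0623 ≈ 53.06 cm

53.06 cm


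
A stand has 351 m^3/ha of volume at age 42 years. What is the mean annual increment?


MAI = 351 / 42 = 8.3571 ≈ 8.36 m^3/ha/yr

8.36 m^3/ha/yr


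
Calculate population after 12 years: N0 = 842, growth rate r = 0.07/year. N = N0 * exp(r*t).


r*t = 0.07 * 12 = 0.84
exp(0.84) = 2.31637
N = 842 * 2.31637 = 1950.38 ≈ 1950

1950


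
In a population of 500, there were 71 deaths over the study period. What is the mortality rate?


Mortality rate = 71 / 500 = 0.1420

0.1420


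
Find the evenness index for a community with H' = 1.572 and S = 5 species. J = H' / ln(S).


ln(5) = 1.60944
J = H' / ln(S) = 1.572 / 1.60944 = 0.976737 ≈ 0.9767

0.9767


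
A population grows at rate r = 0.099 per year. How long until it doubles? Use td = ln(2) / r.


td = ln(2) / 0.099 = 0.693147 / 0.099 = 7.00148 ≈ 7.0 years

7.0 years


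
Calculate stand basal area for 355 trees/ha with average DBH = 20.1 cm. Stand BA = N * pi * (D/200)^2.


(D/200)^2 = (20.1/200)^2 = 0.1005^2 = 0.01010025
Individual BA = 3.141593 * 0.01010025 = 0.0317309 m^2
Stand BA = 355 * 0.0317309 = 11.2645 ≈ 11.26 m^2/ha

11.26 m^2/ha


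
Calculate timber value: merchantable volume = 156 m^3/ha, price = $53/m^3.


Value = 156 * 53 = $8268/ha

$8268/ha


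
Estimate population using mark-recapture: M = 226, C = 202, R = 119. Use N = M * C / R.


N = M * C / R = 226 * 202 / 119 = 45652 / 119 = 383.63 ≈ 384

384 individuals


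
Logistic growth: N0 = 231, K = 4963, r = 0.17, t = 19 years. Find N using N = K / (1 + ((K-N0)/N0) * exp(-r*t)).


(K - N0)/N0 = (4963 - 231)/231 = 4732/231 = 20.4848
r*t = 0.17 * 19 = 3.23; exp(-3.23) = 0.0395575
20.4848 * 0.0395575 = 0.810327
1 + 0.810327 = 1.81033
N = 4963 / 1.81033 = 2741.49 ≈ 2741

2741


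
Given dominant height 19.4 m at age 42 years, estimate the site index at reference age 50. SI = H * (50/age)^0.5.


50/42 = 1.19048
(1.19048)^0.5 = 1.09109
SI = 19.4 * 1.09109 = 21.1671 ≈ 21.2 m

21.2 m


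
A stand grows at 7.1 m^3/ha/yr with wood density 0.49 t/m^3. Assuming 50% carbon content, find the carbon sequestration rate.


C = 7.1 * 0.49 * 0.5 = 1.7395 ≈ 1.74 t C/ha/yr

1.74 t C/ha/yr


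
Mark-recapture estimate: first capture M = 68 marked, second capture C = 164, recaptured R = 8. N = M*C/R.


N = M * C / R = 68 * 164 / 8 = 11152 / 8 = 1394

1394 individuals


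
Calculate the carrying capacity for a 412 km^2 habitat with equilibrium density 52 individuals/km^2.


K = 52 * 412 = 21424 individuals

21424 individuals


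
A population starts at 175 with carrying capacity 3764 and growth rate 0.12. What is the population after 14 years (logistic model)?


(K - N0)/N0 = (3764 - 175)/175 = 3589/175 = 20.5086
r*t = 0.12 * 14 = 1.68; exp(-1.68) = 0.186374
20.5086 * 0.186374 = 3.82227
1 + 3.82227 = 4.82227
N = 3764 / 4.82227 = 780.545 ≈ 781

781


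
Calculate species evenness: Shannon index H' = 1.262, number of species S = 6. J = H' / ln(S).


ln(6) = 1.79176
J = H' / ln(S) = 1.262 / 1.79176 = 0.704335 ≈ 0.7043

0.7043


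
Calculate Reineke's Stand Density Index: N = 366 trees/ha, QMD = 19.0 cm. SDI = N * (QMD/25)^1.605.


QMD/25 = 19.0/25 = 0.76
(0.76)^1.605 = exp(1.605 * ln(0.76)) = exp(1.605 * (-0.274437)) = exp(-0.440471) = 0.643733
SDI = 366 * 0.643733 = 235.606 ≈ 236

236


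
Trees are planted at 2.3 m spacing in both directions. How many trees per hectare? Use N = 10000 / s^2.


N = 10000 / 2.3^2 = 10000 / 5.29 = 1890.36 ≈ 1890 trees/ha

1890 trees/ha


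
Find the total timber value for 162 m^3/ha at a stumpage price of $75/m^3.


Value = 162 * 75 = $12150/ha

$12150/ha


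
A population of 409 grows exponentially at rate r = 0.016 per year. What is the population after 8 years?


r*t = 0.016 * 8 = 0.128
exp(0.128) = 1.13655
N = 409 * 1.13655 = 464.849 ≈ 465

465


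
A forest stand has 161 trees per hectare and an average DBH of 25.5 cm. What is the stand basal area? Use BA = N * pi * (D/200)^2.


(D/200)^2 = (25.5/200)^2 = 0.1275^2 = 0.01625625
Individual BA = 3.141593 * 0.01625625 = 0.0510705 m^2
Stand BA = 161 * 0.0510705 = 8.22235 ≈ 8.22 m^2/ha

8.22 m^2/ha


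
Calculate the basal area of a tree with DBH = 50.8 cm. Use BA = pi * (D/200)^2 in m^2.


D/200 = 50.8/200 = 0.254 m
(D/200)^2 = 0.254^2 = 0.064516
BA = 3.141593 * 0.064516 = 0.202683 ≈ 0.2027 m^2

0.2027 m^2


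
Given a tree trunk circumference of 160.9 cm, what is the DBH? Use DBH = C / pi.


DBH = C / pi = 160.9 / 3.141593 = 51.2161 ≈ 51.22 cm

51.22 cm


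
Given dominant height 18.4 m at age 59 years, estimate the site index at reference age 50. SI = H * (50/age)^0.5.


50/59 = 0.847458
(0.847458)^0.5 = 0.920575
SI = 18.4 * 0.920575 = 16.9386 ≈ 16.9 m

16.9 m


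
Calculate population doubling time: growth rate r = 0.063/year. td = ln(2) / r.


td = ln(2) / 0.063 = 0.693147 / 0.063 = 11.0023 ≈ 11.0 years

11.0 years


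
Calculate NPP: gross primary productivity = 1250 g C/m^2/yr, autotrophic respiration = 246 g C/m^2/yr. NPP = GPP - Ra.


NPP = GPP - Ra = 1250 - 246 = 1004 g C/m^2/yr

1004 g C/m^2/yr


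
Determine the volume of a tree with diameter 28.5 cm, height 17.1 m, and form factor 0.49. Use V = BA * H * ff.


(D/200)^2 = (28.5/200)^2 = 0.1425^2 = 0.02030625
BA = 3.141593 * 0.02030625 = 0.0637940 m^2
V = 0.0637940 * 17.1 * 0.49 = 0.534530 ≈ 0.535 m^3

0.535 m^3


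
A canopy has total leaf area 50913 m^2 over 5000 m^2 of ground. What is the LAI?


LAI = 50913 / 5000 = 10.1826 ≈ 10.18

10.18


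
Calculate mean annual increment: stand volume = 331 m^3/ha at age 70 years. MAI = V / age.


MAI = 331 / 70 = 4.7286 ≈ 4.73 m^3/ha/yr

4.73 m^3/ha/yr


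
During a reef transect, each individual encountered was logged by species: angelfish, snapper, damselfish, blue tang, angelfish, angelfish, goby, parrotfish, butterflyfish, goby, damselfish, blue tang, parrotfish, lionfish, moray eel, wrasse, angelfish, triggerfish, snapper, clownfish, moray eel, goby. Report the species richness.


Total individuals logged = 22
Distinct species (count of individuals): angelfish (4), snapper (2), damselfish (2), blue tang (2), goby (3), parrotfish (2), butterflyfish (1), lionfish (1), moray eel (2), wrasse (1), triggerfish (1), clownfish (1)
Species richness = number of distinct species = 12

12


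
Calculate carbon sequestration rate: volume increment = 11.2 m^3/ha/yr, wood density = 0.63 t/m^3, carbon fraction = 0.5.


C = 11.2 * 0.63 * 0.5 = 3.528 ≈ 3.53 t C/ha/yr

3.53 t C/ha/yr


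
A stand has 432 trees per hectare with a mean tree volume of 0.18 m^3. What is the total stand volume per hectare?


V_stand = 432 * 0.18 = 77.76 ≈ 77.8 m^3/ha

77.8 m^3/ha


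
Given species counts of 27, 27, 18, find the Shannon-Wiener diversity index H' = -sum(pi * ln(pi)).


Total N = 27 + 27 + 18 = 72
Per-species terms:
  p = 27/72 = 0.375000; ln(p) = -0.980829; p*ln(p) = 0.375000 * (-0.980829) = -0.367811
  p = 27/72 = 0.375000; ln(p) = -0.980829; p*ln(p) = 0.375000 * (-0.980829) = -0.367811
  p = 18/72 = 0.250000; ln(p) = -1.386294; p*ln(p) = 0.250000 * (-1.386294) = -0.346574
sum(p*ln(p)) = (-0.367811) + (-0.367811) + (-0.346574) = -1.082196
H' = -(-1.082196) = 1.082196 ≈ 1.0822

1.0822


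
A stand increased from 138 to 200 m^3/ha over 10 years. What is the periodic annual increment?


PAI = (V2 - V1) / period = (200 - 138) / 10 = 62 / 10 = 6.20 m^3/ha/yr

6.20 m^3/ha/yr


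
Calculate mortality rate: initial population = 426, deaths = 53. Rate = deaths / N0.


Mortality rate = 53 / 426 = 0.124413 ≈ 0.1244

0.1244


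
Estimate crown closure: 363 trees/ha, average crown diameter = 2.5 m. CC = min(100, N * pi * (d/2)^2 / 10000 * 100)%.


(d/2)^2 = (2.5/2)^2 = 1.25^2 = 1.5625
Crown area = 3.141593 * 1.5625 = 4.90874 m^2
N * area / 10000 * 100 = 363 * 4.90874 / 10000 * 100 = 17.8187
CC = min(100, 17.8187) = 17.8187 ≈ 17.8%

17.8%


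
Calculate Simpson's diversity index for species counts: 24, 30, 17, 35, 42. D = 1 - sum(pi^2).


Total N = 24 + 30 + 17 + 35 + 42 = 148
Per-species terms:
  p = 24/148 = 0.162162; p^2 = 0.162162^2 = 0.026297
  p = 30/148 = 0.202703; p^2 = 0.202703^2 = 0.041089
  p = 17/148 = 0.114865; p^2 = 0.114865^2 = 0.013194
  p = 35/148 = 0.236486; p^2 = 0.236486^2 = 0.055926
  p = 42/148 = 0.283784; p^2 = 0.283784^2 = 0.080533
sum(p^2) = 0.026297 + 0.041089 + 0.013194 + 0.055926 + 0.080533 = 0.217039
D = 1 - 0.217039 = 0.782961 ≈ 0.7830

0.7830


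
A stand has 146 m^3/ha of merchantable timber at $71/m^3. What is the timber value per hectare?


Value = 146 * 71 = $10366/ha

$10366/ha


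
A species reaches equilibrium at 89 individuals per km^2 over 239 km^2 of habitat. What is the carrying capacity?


K = 89 * 239 = 21271 individuals

21271 individuals


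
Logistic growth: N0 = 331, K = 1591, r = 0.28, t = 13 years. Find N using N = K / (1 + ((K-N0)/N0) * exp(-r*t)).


(K - N0)/N0 = (1591 - 331)/331 = 1260/331 = 3.80665
r*t = 0.28 * 13 = 3.64; exp(-3.64) = 0.0262523
3.80665 * 0.0262523 = 0.0999333
1 + 0.0999333 = 1.09993
N = 1591 / 1.09993 = 1446.46 ≈ 1446

1446


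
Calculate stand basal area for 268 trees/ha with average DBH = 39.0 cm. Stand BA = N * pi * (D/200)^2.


(D/200)^2 = (39.0/200)^2 = 0.195^2 = 0.038025
Individual BA = 3.141593 * 0.038025 = 0.119459 m^2
Stand BA = 268 * 0.119459 = 32.0150 ≈ 32.02 m^2/ha

32.02 m^2/ha


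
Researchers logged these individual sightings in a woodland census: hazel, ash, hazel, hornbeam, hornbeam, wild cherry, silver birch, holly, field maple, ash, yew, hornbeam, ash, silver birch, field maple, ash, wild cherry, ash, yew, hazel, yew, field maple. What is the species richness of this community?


Total individuals logged = 22
Distinct species (count of individuals): hazel (3), ash (5), hornbeam (3), wild cherry (2), silver birch (2), holly (1), field maple (3), yew (3)
Species richness = number of distinct species = 8

8


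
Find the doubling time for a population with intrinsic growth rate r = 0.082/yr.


td = ln(2) / 0.082 = 0.693147 / 0.082 = 8.45301 ≈ 8.5 years

8.5 years


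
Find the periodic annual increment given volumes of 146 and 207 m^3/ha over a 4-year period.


PAI = (V2 - V1) / period = (207 - 146) / 4 = 61 / 4 = 15.25 m^3/ha/yr

15.25 m^3/ha/yr


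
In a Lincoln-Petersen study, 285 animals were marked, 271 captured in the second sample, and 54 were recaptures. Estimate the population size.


N = M * C / R = 285 * 271 / 54 = 77235 / 54 = 1430.28 ≈ 1430

1430 individuals


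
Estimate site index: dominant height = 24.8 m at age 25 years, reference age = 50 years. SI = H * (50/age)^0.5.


50/25 = 2.00000
(2.00000)^0.5 = 1.41421
SI = 24.8 * 1.41421 = 35.0724 ≈ 35.1 m

35.1 m


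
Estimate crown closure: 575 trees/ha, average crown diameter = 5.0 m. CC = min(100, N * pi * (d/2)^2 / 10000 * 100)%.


(d/2)^2 = (5.0/2)^2 = 2.5^2 = 6.25
Crown area = 3.141593 * 6.25 = 19.6350 m^2
N * area / 10000 * 100 = 575 * 19.6350 / 10000 * 100 = 112.901
CC = min(100, 112.901) = 100%

100%


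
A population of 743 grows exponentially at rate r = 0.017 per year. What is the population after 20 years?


r*t = 0.017 * 20 = 0.34
exp(0.34) = 1.40495
N = 743 * 1.40495 = 1043.88 ≈ 1044

1044


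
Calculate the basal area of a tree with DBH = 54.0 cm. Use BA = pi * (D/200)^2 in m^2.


D/200 = 54.0/200 = 0.27 m
(D/200)^2 = 0.27^2 = 0.0729
BA = 3.141593 * 0.0729 = 0.229022 ≈ 0.2290 m^2

0.2290 m^2


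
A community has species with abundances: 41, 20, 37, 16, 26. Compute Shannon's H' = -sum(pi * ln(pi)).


Total N = 41 + 20 + 37 + 16 + 26 = 140
Per-species terms:
  p = 41/140 = 0.292857; ln(p) = -1.228071; p*ln(p) = 0.292857 * (-1.228071) = -0.359649
  p = 20/140 = 0.142857; ln(p) = -1.945911; p*ln(p) = 0.142857 * (-1.945911) = -0.277987
  p = 37/140 = 0.264286; ln(p) = -1.330723; p*ln(p) = 0.264286 * (-1.330723) = -0.351691
  p = 16/140 = 0.114286; ln(p) = -2.169051; p*ln(p) = 0.114286 * (-2.169051) = -0.247892
  p = 26/140 = 0.185714; ln(p) = -1.683547; p*ln(p) = 0.185714 * (-1.683547) = -0.312658
sum(p*ln(p)) = (-0.359649) + (-0.277987) + (-0.351691) + (-0.247892) + (-0.312658) = -1.549877
H' = -(-1.549877) = 1.549877 ≈ 1.5499

1.5499


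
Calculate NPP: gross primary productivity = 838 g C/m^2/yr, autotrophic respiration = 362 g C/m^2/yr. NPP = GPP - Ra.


NPP = GPP - Ra = 838 - 362 = 476 g C/m^2/yr

476 g C/m^2/yr


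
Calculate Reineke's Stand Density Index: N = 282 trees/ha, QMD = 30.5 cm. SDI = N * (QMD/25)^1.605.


QMD/25 = 30.5/25 = 1.22
(1.22)^1.605 = exp(1.605 * ln(1.22)) = exp(1.605 * 0.198851) = exp(0.319156) = 1.37597
SDI = 282 * 1.37597 = 388.024 ≈ 388

388


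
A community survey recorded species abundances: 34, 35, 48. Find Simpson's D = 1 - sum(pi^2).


Total N = 34 + 35 + 48 = 117
Per-species terms:
  p = 34/117 = 0.290598; p^2 = 0.290598^2 = 0.084447
  p = 35/117 = 0.299145; p^2 = 0.299145^2 = 0.089488
  p = 48/117 = 0.410256; p^2 = 0.410256^2 = 0.168310
sum(p^2) = 0.084447 + 0.089488 + 0.168310 = 0.342245
D = 1 - 0.342245 = 0.657755 ≈ 0.6578

0.6578


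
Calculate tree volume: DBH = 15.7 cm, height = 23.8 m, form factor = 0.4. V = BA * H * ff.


(D/200)^2 = (15.7/200)^2 = 0.0785^2 = 0.00616225
BA = 3.141593 * 0.00616225 = 0.0193593 m^2
V = 0.0193593 * 23.8 * 0.4 = 0.184301 ≈ 0.184 m^3

0.184 m^3


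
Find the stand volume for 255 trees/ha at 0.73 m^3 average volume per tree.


V_stand = 255 * 0.73 = 186.15 ≈ 186.2 m^3/ha

186.2 m^3/ha


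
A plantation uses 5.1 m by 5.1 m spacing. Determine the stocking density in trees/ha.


N = 10000 / 5.1^2 = 10000 / 26.01 = 384.468 ≈ 384 trees/ha

384 trees/ha


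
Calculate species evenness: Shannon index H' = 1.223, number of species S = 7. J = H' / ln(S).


ln(7) = 1.94591
J = H' / ln(S) = 1.223 / 1.94591 = 0.628498 ≈ 0.6285

0.6285


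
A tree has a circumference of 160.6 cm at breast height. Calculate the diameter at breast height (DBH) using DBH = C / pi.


DBH = C / pi = 160.6 / 3.141593 = 51.1206 ≈ 51.12 cm

51.12 cm


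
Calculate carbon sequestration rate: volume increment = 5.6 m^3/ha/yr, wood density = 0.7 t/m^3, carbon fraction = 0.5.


C = 5.6 * 0.7 * 0.5 = 1.96 t C/ha/yr

1.96 t C/ha/yr


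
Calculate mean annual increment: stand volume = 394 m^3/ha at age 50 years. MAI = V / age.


MAI = 394 / 50 = 7.88 m^3/ha/yr

7.88 m^3/ha/yr


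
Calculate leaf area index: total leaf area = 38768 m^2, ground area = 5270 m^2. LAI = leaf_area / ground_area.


LAI = 38768 / 5270 = 7.3564 ≈ 7.36

7.36


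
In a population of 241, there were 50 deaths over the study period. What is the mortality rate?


Mortality rate = 50 / 241 = 0.207469 ≈ 0.2075

0.2075


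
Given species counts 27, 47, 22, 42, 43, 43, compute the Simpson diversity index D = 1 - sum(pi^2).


Total N = 27 + 47 + 22 + 42 + 43 + 43 = 224
Per-species terms:
  p = 27/224 = 0.120536; p^2 = 0.120536^2 = 0.014529
  p = 47/224 = 0.209821; p^2 = 0.209821^2 = 0.044025
  p = 22/224 = 0.098214; p^2 = 0.098214^2 = 0.009646
  p = 42/224 = 0.187500; p^2 = 0.187500^2 = 0.035156
  p = 43/224 = 0.191964; p^2 = 0.191964^2 = 0.036850
  p = 43/224 = 0.191964; p^2 = 0.191964^2 = 0.036850
sum(p^2) = 0.014529 + 0.044025 + 0.009646 + 0.035156 + 0.036850 + 0.036850 = 0.177056
D = 1 - 0.177056 = 0.822944 ≈ 0.8229

0.8229


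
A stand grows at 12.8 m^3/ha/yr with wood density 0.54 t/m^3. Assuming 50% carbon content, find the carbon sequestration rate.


C = 12.8 * 0.54 * 0.5 = 3.456 ≈ 3.46 t C/ha/yr

3.46 t C/ha/yr


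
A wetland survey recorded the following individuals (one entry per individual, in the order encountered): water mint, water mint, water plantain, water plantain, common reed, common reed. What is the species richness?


Total individuals logged = 6
Distinct species (count of individuals): water mint (2), water plantain (2), common reed (2)
Species richness = number of distinct species = 3

3


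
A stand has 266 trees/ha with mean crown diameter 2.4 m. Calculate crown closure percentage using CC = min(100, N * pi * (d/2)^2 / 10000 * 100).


(d/2)^2 = (2.4/2)^2 = 1.2^2 = 1.44
Crown area = 3.141593 * 1.44 = 4.52389 m^2
N * area / 10000 * 100 = 266 * 4.52389 / 10000 * 100 = 12.0335
CC = min(100, 12.0335) = 12.0335 ≈ 12.0%

12.0%


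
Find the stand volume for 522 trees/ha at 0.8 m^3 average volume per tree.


V_stand = 522 * 0.8 = 417.6 m^3/ha

417.6 m^3/ha


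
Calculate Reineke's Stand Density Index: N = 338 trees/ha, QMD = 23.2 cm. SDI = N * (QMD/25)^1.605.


QMD/25 = 23.2/25 = 0.928
(0.928)^1.605 = exp(1.605 * ln(0.928)) = exp(1.605 * (-0.0747235)) = exp(-0.119931) = 0.886982
SDI = 338 * 0.886982 = 299.800 ≈ 300

300


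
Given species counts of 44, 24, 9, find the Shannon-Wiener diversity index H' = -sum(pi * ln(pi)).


Total N = 44 + 24 + 9 = 77
Per-species terms:
  p = 44/77 = 0.571429; ln(p) = -0.559615; p*ln(p) = 0.571429 * (-0.559615) = -0.319780
  p = 24/77 = 0.311688; ln(p) = -1.165753; p*ln(p) = 0.311688 * (-1.165753) = -0.363351
  p = 9/77 = 0.116883; ln(p) = -2.146582; p*ln(p) = 0.116883 * (-2.146582) = -0.250899
sum(p*ln(p)) = (-0.319780) + (-0.363351) + (-0.250899) = -0.934030
H' = -(-0.934030) = 0.934030 ≈ 0.9340

0.9340


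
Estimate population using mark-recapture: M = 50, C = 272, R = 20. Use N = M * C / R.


N = M * C / R = 50 * 272 / 20 = 13600 / 20 = 680

680 individuals


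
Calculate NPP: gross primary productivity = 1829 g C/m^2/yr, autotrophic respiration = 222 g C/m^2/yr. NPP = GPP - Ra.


NPP = GPP - Ra = 1829 - 222 = 1607 g C/m^2/yr

1607 g C/m^2/yr


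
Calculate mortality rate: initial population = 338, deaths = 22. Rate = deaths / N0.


Mortality rate = 22 / 338 = 0.065089 ≈ 0.0651

0.0651


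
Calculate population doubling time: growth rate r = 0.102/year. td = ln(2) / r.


td = ln(2) / 0.102 = 0.693147 / 0.102 = 6.79556 ≈ 6.8 years

6.8 years


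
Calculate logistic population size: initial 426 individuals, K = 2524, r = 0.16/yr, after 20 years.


(K - N0)/N0 = (2524 - 426)/426 = 2098/426 = 4.92488
r*t = 0.16 * 20 = 3.2; exp(-3.2) = 0.0407622
4.92488 * 0.0407622 = 0.200749
1 + 0.200749 = 1.20075
N = 2524 / 1.20075 = 2102.02 ≈ 2102

2102


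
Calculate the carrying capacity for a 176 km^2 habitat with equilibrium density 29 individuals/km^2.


K = 29 * 176 = 5104 individuals

5104 individuals


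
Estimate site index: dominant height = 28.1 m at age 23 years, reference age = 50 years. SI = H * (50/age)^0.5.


50/23 = 2.17391
(2.17391)^0.5 = 1.47442
SI = 28.1 * 1.47442 = 41.4312 ≈ 41.4 m

41.4 m


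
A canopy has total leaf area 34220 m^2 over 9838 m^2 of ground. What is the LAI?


LAI = 34220 / 9838 = 3.4783 ≈ 3.48

3.48


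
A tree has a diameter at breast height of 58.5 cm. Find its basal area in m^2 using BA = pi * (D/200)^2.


D/200 = 58.5/200 = 0.2925 m
(D/200)^2 = 0.2925^2 = 0.08555625
BA = 3.141593 * 0.08555625 = 0.268783 ≈ 0.2688 m^2

0.2688 m^2


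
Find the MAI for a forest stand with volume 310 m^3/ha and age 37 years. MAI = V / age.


MAI = 310 / 37 = 8.3784 ≈ 8.38 m^3/ha/yr

8.38 m^3/ha/yr


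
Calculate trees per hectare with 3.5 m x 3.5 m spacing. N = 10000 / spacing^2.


N = 10000 / 3.5^2 = 10000 / 12.25 = 816.327 ≈ 816 trees/ha

816 trees/ha


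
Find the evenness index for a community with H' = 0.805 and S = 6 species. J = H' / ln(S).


ln(6) = 1.79176
J = H' / ln(S) = 0.805 / 1.79176 = 0.449279 ≈ 0.4493

0.4493


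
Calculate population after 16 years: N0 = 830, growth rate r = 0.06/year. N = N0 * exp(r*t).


r*t = 0.06 * 16 = 0.96
exp(0.96) = 2.61170
N = 830 * 2.61170 = 2167.71 ≈ 2168

2168


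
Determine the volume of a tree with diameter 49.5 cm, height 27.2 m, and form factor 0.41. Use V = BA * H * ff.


(D/200)^2 = (49.5/200)^2 = 0.2475^2 = 0.06125625
BA = 3.141593 * 0.06125625 = 0.192442 m^2
V = 0.192442 * 27.2 * 0.41 = 2.14611 ≈ 2.146 m^3

2.146 m^3


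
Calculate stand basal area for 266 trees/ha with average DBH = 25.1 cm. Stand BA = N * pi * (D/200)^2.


(D/200)^2 = (25.1/200)^2 = 0.1255^2 = 0.01575025
Individual BA = 3.141593 * 0.01575025 = 0.0494809 m^2
Stand BA = 266 * 0.0494809 = 13.1619 ≈ 13.16 m^2/ha

13.16 m^2/ha


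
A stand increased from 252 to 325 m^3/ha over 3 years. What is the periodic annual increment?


PAI = (V2 - V1) / period = (325 - 252) / 3 = 73 / 3 = 24.3333 ≈ 24.33 m^3/ha/yr

24.33 m^3/ha/yr


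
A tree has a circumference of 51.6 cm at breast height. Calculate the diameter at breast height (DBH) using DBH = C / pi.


DBH = C / pi = 51.6 / 3.141593 = 16.4248 ≈ 16.42 cm

16.42 cm


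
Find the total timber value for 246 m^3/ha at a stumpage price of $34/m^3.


Value = 246 * 34 = $8364/ha

$8364/ha


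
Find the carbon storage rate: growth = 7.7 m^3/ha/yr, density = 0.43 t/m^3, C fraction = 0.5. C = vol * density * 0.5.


C = 7.7 * 0.43 * 0.5 = 1.6555 ≈ 1.66 t C/ha/yr

1.66 t C/ha/yr


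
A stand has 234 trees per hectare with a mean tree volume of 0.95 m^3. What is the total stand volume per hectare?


V_stand = 234 * 0.95 = 222.3 m^3/ha

222.3 m^3/ha


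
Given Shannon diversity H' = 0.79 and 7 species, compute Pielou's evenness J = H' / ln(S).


ln(7) = 1.94591
J = H' / ln(S) = 0.79 / 1.94591 = 0.405980 ≈ 0.4060

0.4060


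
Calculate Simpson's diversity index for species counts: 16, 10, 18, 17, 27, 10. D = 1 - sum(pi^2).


Total N = 16 + 10 + 18 + 17 + 27 + 10 = 98
Per-species terms:
  p = 16/98 = 0.163265; p^2 = 0.163265^2 = 0.026655
  p = 10/98 = 0.102041; p^2 = 0.102041^2 = 0.010412
  p = 18/98 = 0.183673; p^2 = 0.183673^2 = 0.033736
  p = 17/98 = 0.173469; p^2 = 0.173469^2 = 0.030091
  p = 27/98 = 0.275510; p^2 = 0.275510^2 = 0.075906
  p = 10/98 = 0.102041; p^2 = 0.102041^2 = 0.010412
sum(p^2) = 0.026655 + 0.010412 + 0.033736 + 0.030091 + 0.075906 + 0.010412 = 0.187212
D = 1 - 0.187212 = 0.812788 ≈ 0.8128

0.8128


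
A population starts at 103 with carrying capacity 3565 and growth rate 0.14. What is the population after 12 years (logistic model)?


(K - N0)/N0 = (3565 - 103)/103 = 3462/103 = 33.6117
r*t = 0.14 * 12 = 1.68; exp(-1.68) = 0.186374
33.6117 * 0.186374 = 6.26435
1 + 6.26435 = 7.26435
N = 3565 / 7.26435 = 490.753 ≈ 491

491


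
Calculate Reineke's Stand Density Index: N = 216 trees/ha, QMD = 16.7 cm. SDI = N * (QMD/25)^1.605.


QMD/25 = 16.7/25 = 0.668
(0.668)^1.605 = exp(1.605 * ln(0.668)) = exp(1.605 * (-0.403467)) = exp(-0.647565) = 0.523319
SDI = 216 * 0.523319 = 113.037 ≈ 113

113


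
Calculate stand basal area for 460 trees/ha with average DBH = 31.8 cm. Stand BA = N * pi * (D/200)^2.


(D/200)^2 = (31.8/200)^2 = 0.159^2 = 0.025281
Individual BA = 3.141593 * 0.025281 = 0.0794226 m^2
Stand BA = 460 * 0.0794226 = 36.5344 ≈ 36.53 m^2/ha

36.53 m^2/ha


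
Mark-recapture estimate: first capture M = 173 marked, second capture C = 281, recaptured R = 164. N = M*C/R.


N = M * C / R = 173 * 281 / 164 = 48613 / 164 = 296.42 ≈ 296

296 individuals


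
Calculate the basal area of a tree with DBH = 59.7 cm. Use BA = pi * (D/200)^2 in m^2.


D/200 = 59.7/200 = 0.2985 m
(D/200)^2 = 0.2985^2 = 0.08910225
BA = 3.141593 * 0.08910225 = 0.279923 ≈ 0.2799 m^2

0.2799 m^2


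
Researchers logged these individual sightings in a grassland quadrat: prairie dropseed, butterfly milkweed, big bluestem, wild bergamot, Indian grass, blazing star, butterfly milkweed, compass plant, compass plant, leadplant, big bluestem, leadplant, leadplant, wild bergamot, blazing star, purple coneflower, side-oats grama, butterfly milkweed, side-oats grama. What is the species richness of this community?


Total individuals logged = 19
Distinct species (count of individuals): prairie dropseed (1), butterfly milkweed (3), big bluestem (2), wild bergamot (2), Indian grass (1), blazing star (2), compass plant (2), leadplant (3), purple coneflower (1), side-oats grama (2)
Species richness = number of distinct species = 10

10


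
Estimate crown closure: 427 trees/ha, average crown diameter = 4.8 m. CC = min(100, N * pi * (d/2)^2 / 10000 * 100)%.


(d/2)^2 = (4.8/2)^2 = 2.4^2 = 5.76
Crown area = 3.141593 * 5.76 = 18.0956 m^2
N * area / 10000 * 100 = 427 * 18.0956 / 10000 * 100 = 77.2682
CC = min(100, 77.2682) = 77.2682 ≈ 77.3%

77.3%


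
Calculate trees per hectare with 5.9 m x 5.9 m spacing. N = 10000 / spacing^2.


N = 10000 / 5.9^2 = 10000 / 34.81 = 287.274 ≈ 287 trees/ha

287 trees/ha


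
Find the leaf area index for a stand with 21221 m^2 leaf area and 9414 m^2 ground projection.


LAI = 21221 / 9414 = 2.2542 ≈ 2.25

2.25


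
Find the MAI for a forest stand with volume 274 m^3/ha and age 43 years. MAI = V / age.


MAI = 274 / 43 = 6.3721 ≈ 6.37 m^3/ha/yr

6.37 m^3/ha/yr


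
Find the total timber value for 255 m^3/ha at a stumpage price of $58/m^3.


Value = 255 * 58 = $14790/ha

$14790/ha


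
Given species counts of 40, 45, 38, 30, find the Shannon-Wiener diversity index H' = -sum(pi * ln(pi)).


Total N = 40 + 45 + 38 + 30 = 153
Per-species terms:
  p = 40/153 = 0.261438; ln(p) = -1.341558; p*ln(p) = 0.261438 * (-1.341558) = -0.350734
  p = 45/153 = 0.294118; ln(p) = -1.223774; p*ln(p) = 0.294118 * (-1.223774) = -0.359934
  p = 38/153 = 0.248366; ln(p) = -1.392852; p*ln(p) = 0.248366 * (-1.392852) = -0.345937
  p = 30/153 = 0.196078; ln(p) = -1.629243; p*ln(p) = 0.196078 * (-1.629243) = -0.319459
sum(p*ln(p)) = (-0.350734) + (-0.359934) + (-0.345937) + (-0.319459) = -1.376064
H' = -(-1.376064) = 1.376064 ≈ 1.3761

1.3761


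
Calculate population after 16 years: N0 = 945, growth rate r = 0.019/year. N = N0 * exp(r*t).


r*t = 0.019 * 16 = 0.304
exp(0.304) = 1.35527
N = 945 * 1.35527 = 1280.73 ≈ 1281

1281


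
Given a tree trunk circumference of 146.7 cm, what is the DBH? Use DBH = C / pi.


DBH = C / pi = 146.7 / 3.141593 = 46.6961 ≈ 46.70 cm

46.70 cm


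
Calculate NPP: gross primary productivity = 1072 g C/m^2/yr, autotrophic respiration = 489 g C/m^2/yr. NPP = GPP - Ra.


NPP = GPP - Ra = 1072 - 489 = 583 g C/m^2/yr

583 g C/m^2/yr


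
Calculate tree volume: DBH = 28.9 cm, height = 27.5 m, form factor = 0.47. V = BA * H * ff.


(D/200)^2 = (28.9/200)^2 = 0.1445^2 = 0.02088025
BA = 3.141593 * 0.02088025 = 0.0655972 m^2
V = 0.0655972 * 27.5 * 0.47 = 0.847844 ≈ 0.848 m^3

0.848 m^3


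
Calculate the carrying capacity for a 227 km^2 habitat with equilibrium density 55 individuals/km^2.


K = 55 * 227 = 12485 individuals

12485 individuals


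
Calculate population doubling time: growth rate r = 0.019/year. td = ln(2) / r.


td = ln(2) / 0.019 = 0.693147 / 0.019 = 36.4814 ≈ 36.5 years

36.5 years


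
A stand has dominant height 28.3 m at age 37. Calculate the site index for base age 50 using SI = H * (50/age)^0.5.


50/37 = 1.35135
(1.35135)^0.5 = 1.16248
SI = 28.3 * 1.16248 = 32.8982 ≈ 32.9 m

32.9 m


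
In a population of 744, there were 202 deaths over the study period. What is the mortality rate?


Mortality rate = 202 / 744 = 0.271505 ≈ 0.2715

0.2715


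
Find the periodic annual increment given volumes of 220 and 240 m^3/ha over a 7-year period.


PAI = (V2 - V1) / period = (240 - 220) / 7 = 20 / 7 = 2.8571 ≈ 2.86 m^3/ha/yr

2.86 m^3/ha/yr


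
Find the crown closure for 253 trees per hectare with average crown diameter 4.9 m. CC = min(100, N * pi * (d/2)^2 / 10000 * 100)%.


(d/2)^2 = (4.9/2)^2 = 2.45^2 = 6.0025
Crown area = 3.141593 * 6.0025 = 18.8574 m^2
N * area / 10000 * 100 = 253 * 18.8574 / 10000 * 100 = 47.7092
CC = min(100, 47.7092) = 47.7092 ≈ 47.7%

47.7%


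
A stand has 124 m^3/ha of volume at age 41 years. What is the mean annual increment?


MAI = 124 / 41 = 3.0244 ≈ 3.02 m^3/ha/yr

3.02 m^3/ha/yr


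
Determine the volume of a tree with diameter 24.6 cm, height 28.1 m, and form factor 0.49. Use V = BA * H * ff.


(D/200)^2 = (24.6/200)^2 = 0.123^2 = 0.015129
BA = 3.141593 * 0.015129 = 0.0475292 m^2
V = 0.0475292 * 28.1 * 0.49 = 0.654430 ≈ 0.654 m^3

0.654 m^3


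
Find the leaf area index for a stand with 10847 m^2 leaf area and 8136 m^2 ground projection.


LAI = 10847 / 8136 = 1.3332 ≈ 1.33

1.33


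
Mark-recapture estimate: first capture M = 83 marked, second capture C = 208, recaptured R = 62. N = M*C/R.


N = M * C / R = 83 * 208 / 62 = 17264 / 62 = 278.45 ≈ 278

278 individuals


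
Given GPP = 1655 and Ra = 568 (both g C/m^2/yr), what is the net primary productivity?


NPP = GPP - Ra = 1655 - 568 = 1087 g C/m^2/yr

1087 g C/m^2/yr


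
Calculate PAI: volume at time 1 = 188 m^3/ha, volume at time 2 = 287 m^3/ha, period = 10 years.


PAI = (V2 - V1) / period = (287 - 188) / 10 = 99 / 10 = 9.90 m^3/ha/yr

9.90 m^3/ha/yr


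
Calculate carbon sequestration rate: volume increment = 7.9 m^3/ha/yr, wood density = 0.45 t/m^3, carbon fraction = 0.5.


C = 7.9 * 0.45 * 0.5 = 1.7775 ≈ 1.78 t C/ha/yr

1.78 t C/ha/yr


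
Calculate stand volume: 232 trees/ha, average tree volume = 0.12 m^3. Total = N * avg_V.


V_stand = 232 * 0.12 = 27.84 ≈ 27.8 m^3/ha

27.8 m^3/ha


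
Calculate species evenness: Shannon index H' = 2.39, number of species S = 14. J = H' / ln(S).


ln(14) = 2.63906
J = H' / ln(S) = 2.39 / 2.63906 = 0.905625 ≈ 0.9056

0.9056


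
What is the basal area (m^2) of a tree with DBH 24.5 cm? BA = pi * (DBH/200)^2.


D/200 = 24.5/200 = 0.1225 m
(D/200)^2 = 0.1225^2 = 0.01500625
BA = 3.141593 * 0.01500625 = 0.0471435 ≈ 0.0471 m^2

0.0471 m^2


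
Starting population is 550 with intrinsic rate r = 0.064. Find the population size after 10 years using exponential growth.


r*t = 0.064 * 10 = 0.64
exp(0.64) = 1.89648
N = 550 * 1.89648 = 1043.06 ≈ 1043

1043


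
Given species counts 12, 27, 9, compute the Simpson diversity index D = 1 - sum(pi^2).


Total N = 12 + 27 + 9 = 48
Per-species terms:
  p = 12/48 = 0.250000; p^2 = 0.250000^2 = 0.062500
  p = 27/48 = 0.562500; p^2 = 0.562500^2 = 0.316406
  p = 9/48 = 0.187500; p^2 = 0.187500^2 = 0.035156
sum(p^2) = 0.062500 + 0.316406 + 0.035156 = 0.414062
D = 1 - 0.414062 = 0.585938 ≈ 0.5859

0.5859


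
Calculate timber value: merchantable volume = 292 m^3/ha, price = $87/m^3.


Value = 292 * 87 = $25404/ha

$25404/ha


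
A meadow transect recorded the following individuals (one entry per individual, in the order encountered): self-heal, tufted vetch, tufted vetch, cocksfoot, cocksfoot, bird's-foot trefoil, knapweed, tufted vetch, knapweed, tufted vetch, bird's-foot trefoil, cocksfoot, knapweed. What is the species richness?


Total individuals logged = 13
Distinct species (count of individuals): self-heal (1), tufted vetch (4), cocksfoot (3), bird's-foot trefoil (2), knapweed (3)
Species richness = number of distinct species = 5

5


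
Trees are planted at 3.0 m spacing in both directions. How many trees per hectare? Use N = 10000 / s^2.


N = 10000 / 3.0^2 = 10000 / 9 = 1111.11 ≈ 1111 trees/ha

1111 trees/ha


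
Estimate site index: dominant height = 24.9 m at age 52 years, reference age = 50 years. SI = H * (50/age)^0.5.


50/52 = 0.961538
(0.961538)^0.5 = 0.980580
SI = 24.9 * 0.980580 = 24.4164 ≈ 24.4 m

24.4 m


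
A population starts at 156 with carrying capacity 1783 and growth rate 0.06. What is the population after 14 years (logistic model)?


(K - N0)/N0 = (1783 - 156)/156 = 1627/156 = 10.4295
r*t = 0.06 * 14 = 0.84; exp(-0.84) = 0.431711
10.4295 * 0.431711 = 4.50253
1 + 4.50253 = 5.50253
N = 1783 / 5.50253 = 324.033 ≈ 324

324


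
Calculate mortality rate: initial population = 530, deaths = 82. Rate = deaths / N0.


Mortality rate = 82 / 530 = 0.154717 ≈ 0.1547

0.1547


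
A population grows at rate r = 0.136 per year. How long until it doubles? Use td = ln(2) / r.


td = ln(2) / 0.136 = 0.693147 / 0.136 = 5.09667 ≈ 5.1 years

5.1 years


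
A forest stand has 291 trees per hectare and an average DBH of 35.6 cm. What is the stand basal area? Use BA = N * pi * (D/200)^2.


(D/200)^2 = (35.6/200)^2 = 0.178^2 = 0.031684
Individual BA = 3.141593 * 0.031684 = 0.0995382 m^2
Stand BA = 291 * 0.0995382 = 28.9656 ≈ 28.97 m^2/ha

28.97 m^2/ha


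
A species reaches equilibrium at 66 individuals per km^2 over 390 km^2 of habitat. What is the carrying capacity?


K = 66 * 390 = 25740 individuals

25740 individuals


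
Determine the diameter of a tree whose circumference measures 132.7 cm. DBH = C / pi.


DBH = C / pi = 132.7 / 3.141593 = 42.2397 ≈ 42.24 cm

42.24 cm


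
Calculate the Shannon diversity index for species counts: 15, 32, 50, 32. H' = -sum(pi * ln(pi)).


Total N = 15 + 32 + 50 + 32 = 129
Per-species terms:
  p = 15/129 = 0.116279; ln(p) = -2.151763; p*ln(p) = 0.116279 * (-2.151763) = -0.250205
  p = 32/129 = 0.248062; ln(p) = -1.394077; p*ln(p) = 0.248062 * (-1.394077) = -0.345818
  p = 50/129 = 0.387597; ln(p) = -0.947789; p*ln(p) = 0.387597 * (-0.947789) = -0.367360
  p = 32/129 = 0.248062; ln(p) = -1.394077; p*ln(p) = 0.248062 * (-1.394077) = -0.345818
sum(p*ln(p)) = (-0.250205) + (-0.345818) + (-0.367360) + (-0.345818) = -1.309201
H' = -(-1.309201) = 1.309201 ≈ 1.3092

1.3092


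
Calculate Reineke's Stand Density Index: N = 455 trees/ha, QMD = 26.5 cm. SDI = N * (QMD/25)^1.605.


QMD/25 = 26.5/25 = 1.06
(1.06)^1.605 = exp(1.605 * ln(1.06)) = exp(1.605 * 0.0582689) = exp(0.0935216) = 1.09803
SDI = 455 * 1.09803 = 499.604 ≈ 500

500


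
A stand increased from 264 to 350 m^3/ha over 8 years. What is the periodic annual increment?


PAI = (V2 - V1) / period = (350 - 264) / 8 = 86 / 8 = 10.75 m^3/ha/yr

10.75 m^3/ha/yr


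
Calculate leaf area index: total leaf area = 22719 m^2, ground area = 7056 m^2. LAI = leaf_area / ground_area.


LAI = 22719 / 7056 = 3.2198 ≈ 3.22

3.22


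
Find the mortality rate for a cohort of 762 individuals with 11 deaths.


Mortality rate = 11 / 762 = 0.014436 ≈ 0.0144

0.0144


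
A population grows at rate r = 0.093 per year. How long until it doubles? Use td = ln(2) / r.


td = ln(2) / 0.093 = 0.693147 / 0.093 = 7.45319 ≈ 7.5 years

7.5 years


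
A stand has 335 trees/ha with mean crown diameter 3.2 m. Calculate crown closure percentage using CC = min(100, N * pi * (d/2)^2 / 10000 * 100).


(d/2)^2 = (3.2/2)^2 = 1.6^2 = 2.56
Crown area = 3.141593 * 2.56 = 8.04248 m^2
N * area / 10000 * 100 = 335 * 8.04248 / 10000 * 100 = 26.9423
CC = min(100, 26.9423) = 26.9423 ≈ 26.9%

26.9%


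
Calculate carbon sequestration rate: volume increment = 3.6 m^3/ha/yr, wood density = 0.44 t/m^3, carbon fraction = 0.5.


C = 3.6 * 0.44 * 0.5 = 0.792 ≈ 0.79 t C/ha/yr

0.79 t C/ha/yr


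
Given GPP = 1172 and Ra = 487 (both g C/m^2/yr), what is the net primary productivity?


NPP = GPP - Ra = 1172 - 487 = 685 g C/m^2/yr

685 g C/m^2/yr


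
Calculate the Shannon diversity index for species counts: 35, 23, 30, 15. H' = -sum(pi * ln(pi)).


Total N = 35 + 23 + 30 + 15 = 103
Per-species terms:
  p = 35/103 = 0.339806; ln(p) = -1.079380; p*ln(p) = 0.339806 * (-1.079380) = -0.366780
  p = 23/103 = 0.223301; ln(p) = -1.499235; p*ln(p) = 0.223301 * (-1.499235) = -0.334781
  p = 30/103 = 0.291262; ln(p) = -1.233532; p*ln(p) = 0.291262 * (-1.233532) = -0.359281
  p = 15/103 = 0.145631; ln(p) = -1.926679; p*ln(p) = 0.145631 * (-1.926679) = -0.280584
sum(p*ln(p)) = (-0.366780) + (-0.334781) + (-0.359281) + (-0.280584) = -1.341426
H' = -(-1.341426) = 1.341426 ≈ 1.3414

1.3414


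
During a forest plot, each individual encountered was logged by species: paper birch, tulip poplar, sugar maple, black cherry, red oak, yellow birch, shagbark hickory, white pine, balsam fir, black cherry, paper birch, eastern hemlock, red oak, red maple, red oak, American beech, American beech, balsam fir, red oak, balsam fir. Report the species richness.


Total individuals logged = 20
Distinct species (count of individuals): paper birch (2), tulip poplar (1), sugar maple (1), black cherry (2), red oak (4), yellow birch (1), shagbark hickory (1), white pine (1), balsam fir (3), eastern hemlock (1), red maple (1), American beech (2)
Species richness = number of distinct species = 12

12


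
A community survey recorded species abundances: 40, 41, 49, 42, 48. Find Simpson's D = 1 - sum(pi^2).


Total N = 40 + 41 + 49 + 42 + 48 = 220
Per-species terms:
  p = 40/220 = 0.181818; p^2 = 0.181818^2 = 0.033058
  p = 41/220 = 0.186364; p^2 = 0.186364^2 = 0.034732
  p = 49/220 = 0.222727; p^2 = 0.222727^2 = 0.049607
  p = 42/220 = 0.190909; p^2 = 0.190909^2 = 0.036446
  p = 48/220 = 0.218182; p^2 = 0.218182^2 = 0.047603
sum(p^2) = 0.033058 + 0.034732 + 0.049607 + 0.036446 + 0.047603 = 0.201446
D = 1 - 0.201446 = 0.798554 ≈ 0.7986

0.7986
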